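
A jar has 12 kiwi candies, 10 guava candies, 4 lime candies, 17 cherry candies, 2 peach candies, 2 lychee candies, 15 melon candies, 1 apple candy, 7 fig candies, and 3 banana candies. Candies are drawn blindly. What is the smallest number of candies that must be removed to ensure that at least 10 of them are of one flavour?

56

An adversary could hand out at most 9 candies per flavour (6 flavours run out sooner): 9 + 9 + 4 + 9 + 2 + 2 + 9 + 1 + 7 + 3 = 55 candies and still no flavour has 10.
One more candy lands in a flavour already at 9, so 56 draws are enough and 55 are not.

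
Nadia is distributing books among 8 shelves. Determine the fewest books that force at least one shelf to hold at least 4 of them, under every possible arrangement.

With 24 books one could put exactly 3 in each of the 8 shelves, and no shelf would reach 4.
By the pigeonhole principle, one more book must land in a shelf that already has 3, giving it 4.
So 8 × 3 + 1 = 25 books are required.

25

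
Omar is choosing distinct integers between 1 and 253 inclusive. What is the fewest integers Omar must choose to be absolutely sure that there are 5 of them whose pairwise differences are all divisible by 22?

Integers whose pairwise differences are multiples of 22 are exactly those sharing a remainder mod 22. By the pigeonhole principle, the 22 residue classes mod 22 are the pigeonholes.
With 88 integers one could put 4 in each residue class and have no class reach 5.
The 89th integer pushes some class to 5, so 22·4 + 1 = 89.

89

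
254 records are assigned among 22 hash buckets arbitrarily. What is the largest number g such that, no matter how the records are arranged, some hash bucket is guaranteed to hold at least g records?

Pigeonhole: the 22 hash buckets are the holes and the 254 records are the pigeons.
If every hash bucket held at most 11 records, the total would be at most 22 × 11 = 242, which is less than 254.
So some hash bucket holds at least ⌈254/22⌉ = 12 records.

12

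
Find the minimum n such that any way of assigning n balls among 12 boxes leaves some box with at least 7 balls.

With 72 balls one could put exactly 6 in each of the 12 boxes, and no box would reach 7.
One more ball must land in a box that already has 6, giving it 7.
So 12 × 6 + 1 = 73 balls are required.

73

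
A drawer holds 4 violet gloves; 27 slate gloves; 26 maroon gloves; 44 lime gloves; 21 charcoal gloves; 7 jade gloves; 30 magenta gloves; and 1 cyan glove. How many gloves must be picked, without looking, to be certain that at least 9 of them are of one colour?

53

Pigeonhole: put each drawn glove into a box by colour. The largest draw with every box below 9 takes min(count, 8) from each colour; colours with fewer than 8 contribute all they have.
Σ min(cᵢ, 8) = 4 + 8 + 8 + 8 + 8 + 7 + 8 + 1 = 52.
Draw number 52 + 1 = 53 must push one box to 9.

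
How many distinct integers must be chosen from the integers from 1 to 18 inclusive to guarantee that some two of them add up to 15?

Two chosen integers sum to 15 exactly when both halves of some pair {x, 15−x} with 1 ≤ x ≤ 15−x ≤ 14 are chosen — 7 such pairs.
The remaining 4 elements (those with no distinct partner in range) can never complete a 15-sum, so the worst case takes all of them and one from each pair: 4 + 7 = 11.
Pigeonhole: the 12th integer has to be the second member of some pair, so 11 + 1 = 12.

12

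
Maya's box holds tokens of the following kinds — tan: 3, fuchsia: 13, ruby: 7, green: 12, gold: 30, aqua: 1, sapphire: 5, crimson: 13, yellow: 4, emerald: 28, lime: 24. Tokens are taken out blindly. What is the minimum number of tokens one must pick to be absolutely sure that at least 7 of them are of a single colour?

Put each drawn token into a box by colour. The largest draw with every box below 7 takes min(count, 6) from each colour; colours with fewer than 6 contribute all they have.
Σ min(cᵢ, 6) = 3 + 6 + 6 + 6 + 6 + 1 + 5 + 6 + 4 + 6 + 6 = 55.
Draw number 55 + 1 = 56 must push one box to 7.

56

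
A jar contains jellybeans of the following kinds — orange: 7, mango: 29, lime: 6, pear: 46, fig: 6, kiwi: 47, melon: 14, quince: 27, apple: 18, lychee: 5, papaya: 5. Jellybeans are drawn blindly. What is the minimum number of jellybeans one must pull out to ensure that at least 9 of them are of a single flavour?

Pigeonhole: put each drawn jellybean into a box by flavour. The largest draw with every box below 9 takes min(count, 8) from each flavour; flavours with fewer than 8 contribute all they have.
Σ min(cᵢ, 8) = 7 + 8 + 6 + 8 + 6 + 8 + 8 + 8 + 8 + 5 + 5 = 77.
Draw number 77 + 1 = 78 must push one box to 9.

78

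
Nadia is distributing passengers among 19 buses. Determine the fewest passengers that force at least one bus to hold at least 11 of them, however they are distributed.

191

With 190 passengers one could put exactly 10 in each of the 19 buses, and no bus would reach 11.
Pigeonhole: one more passenger must land in a bus that already has 10, giving it 11.
So 19 × 10 + 1 = 191 passengers are required.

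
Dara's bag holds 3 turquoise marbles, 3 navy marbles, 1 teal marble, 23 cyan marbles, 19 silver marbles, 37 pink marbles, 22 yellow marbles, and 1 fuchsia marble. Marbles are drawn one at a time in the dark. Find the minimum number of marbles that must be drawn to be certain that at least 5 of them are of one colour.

25

An adversary could hand out at most 4 marbles per colour (4 colours run out sooner): 3 + 3 + 1 + 4 + 4 + 4 + 4 + 1 = 24 marbles and still no colour has 5.
One more marble lands in a colour already at 4, so 25 draws are enough and 24 are not.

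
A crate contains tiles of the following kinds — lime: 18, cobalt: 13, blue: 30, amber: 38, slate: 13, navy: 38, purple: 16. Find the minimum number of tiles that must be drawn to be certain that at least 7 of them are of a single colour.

Put each drawn tile into a box by colour. The largest draw with every box below 7 takes min(count, 6) from each colour.
Σ min(cᵢ, 6) = 6 + 6 + 6 + 6 + 6 + 6 + 6 = 42.
Draw number 42 + 1 = 43 must push one box to 7.

43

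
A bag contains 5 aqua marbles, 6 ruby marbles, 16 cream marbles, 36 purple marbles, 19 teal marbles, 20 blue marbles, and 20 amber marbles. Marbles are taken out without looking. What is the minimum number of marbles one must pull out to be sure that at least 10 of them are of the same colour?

57

An adversary could hand out at most 9 marbles per colour (aqua, ruby run out sooner): 5 + 6 + 9 + 9 + 9 + 9 + 9 = 56 marbles and still no colour has 10.
One more marble lands in a colour already at 9, so 57 draws are enough and 56 are not.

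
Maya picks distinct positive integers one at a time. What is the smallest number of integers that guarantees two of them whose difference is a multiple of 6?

7

Integers whose pairwise differences are multiples of 6 are exactly those sharing a remainder mod 6. By pigeonhole, the 6 residue classes mod 6 are the pigeonholes.
With 6 integers one could put 1 in each residue class and have no class reach 2.
The 7th integer pushes some class to 2, so 6·1 + 1 = 7.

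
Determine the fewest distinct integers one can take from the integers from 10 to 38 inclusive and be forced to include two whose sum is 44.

Two chosen integers sum to 44 exactly when both halves of some pair {x, 44−x} with 10 ≤ x ≤ 44−x ≤ 34 are chosen — 12 such pairs.
The remaining 5 elements (those with no distinct partner in range) can never complete a 44-sum, so the worst case takes all of them and one from each pair: 5 + 12 = 17.
The 18th integer has to be the second member of some pair, so 17 + 1 = 18.

18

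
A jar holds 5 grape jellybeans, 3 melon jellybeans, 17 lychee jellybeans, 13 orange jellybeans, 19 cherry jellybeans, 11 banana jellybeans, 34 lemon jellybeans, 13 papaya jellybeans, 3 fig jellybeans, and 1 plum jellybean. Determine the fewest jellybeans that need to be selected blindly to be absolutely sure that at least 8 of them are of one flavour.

55

An adversary could hand out at most 7 jellybeans per flavour (4 flavours run out sooner): 5 + 3 + 7 + 7 + 7 + 7 + 7 + 7 + 3 + 1 = 54 jellybeans and still no flavour has 8.
Pigeonhole: one more jellybean lands in a flavour already at 7, so 55 draws are enough and 54 are not.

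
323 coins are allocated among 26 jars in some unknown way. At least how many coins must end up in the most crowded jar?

13

The 26 jars are the holes and the 323 coins are the pigeons.
If every jar held at most 12 coins, the total would be at most 26 × 12 = 312, which is less than 323.
So some jar holds at least ⌈323/26⌉ = 13 coins.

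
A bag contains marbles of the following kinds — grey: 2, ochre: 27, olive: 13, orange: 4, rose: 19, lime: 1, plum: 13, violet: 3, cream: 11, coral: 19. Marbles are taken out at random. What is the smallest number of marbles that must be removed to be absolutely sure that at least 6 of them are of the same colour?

41

An adversary could hand out at most 5 marbles per colour (4 colours run out sooner): 2 + 5 + 5 + 4 + 5 + 1 + 5 + 3 + 5 + 5 = 40 marbles and still no colour has 6.
One more marble lands in a colour already at 5, so 41 draws are enough and 40 are not.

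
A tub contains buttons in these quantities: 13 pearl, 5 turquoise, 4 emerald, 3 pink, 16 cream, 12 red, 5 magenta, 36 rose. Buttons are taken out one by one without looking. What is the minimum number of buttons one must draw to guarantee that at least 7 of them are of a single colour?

Put each drawn button into a box by colour. The largest draw with every box below 7 takes min(count, 6) from each colour; colours with fewer than 6 contribute all they have.
Σ min(cᵢ, 6) = 6 + 5 + 4 + 3 + 6 + 6 + 5 + 6 = 41.
Draw number 41 + 1 = 42 must push one box to 7.

42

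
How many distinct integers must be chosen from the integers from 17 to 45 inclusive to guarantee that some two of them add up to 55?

Group the elements by complementary pair {x, 55−x}: {17,38}, {18,37}, {19,36}, …, giving 11 two-element pairs and 7 integers whose partner 55−x falls outside [17,45].
Pigeonhole: treating each of those 18 groups as a pigeonhole, one can pick one integer per group — 18 integers — with no two summing to 55.
The 19th integer lands in an occupied pair, forcing a sum of 55.

19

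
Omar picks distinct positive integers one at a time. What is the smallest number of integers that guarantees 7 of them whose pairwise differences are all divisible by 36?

217

Integers whose pairwise differences are multiples of 36 are exactly those sharing a remainder mod 36. The 36 residue classes mod 36 are the pigeonholes.
With 216 integers one could put 6 in each residue class and have no class reach 7.
The 217th integer pushes some class to 7, so 36·6 + 1 = 217.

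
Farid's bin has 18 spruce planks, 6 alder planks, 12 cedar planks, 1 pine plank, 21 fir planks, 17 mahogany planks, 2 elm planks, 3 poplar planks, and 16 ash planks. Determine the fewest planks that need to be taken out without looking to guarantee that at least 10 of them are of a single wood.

58

Put each drawn plank into a box by wood. The largest draw with every box below 10 takes min(count, 9) from each wood; woods with fewer than 9 contribute all they have.
Σ min(cᵢ, 9) = 9 + 6 + 9 + 1 + 9 + 9 + 2 + 3 + 9 = 57.
Draw number 57 + 1 = 58 must push one box to 10.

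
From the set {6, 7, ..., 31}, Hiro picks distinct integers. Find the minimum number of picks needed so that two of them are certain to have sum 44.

A set avoiding the sum 44 can contain at most one of each pair {x, 44−x}, plus the 8 elements whose complement lies outside the range or equal to its own complement.
The integers 6, …, 22 (17 of them) are such a set: any two sum to at least 6+7 = 13 and at most 21+22 = 43 < 44.
Any 18th integer completes one of the 9 pairs, so 18 choices force a sum of 44.

18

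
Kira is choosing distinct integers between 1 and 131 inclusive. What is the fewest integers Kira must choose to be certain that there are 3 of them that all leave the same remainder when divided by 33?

The 33 residue classes mod 33 are the pigeonholes.
With 66 integers one could put 2 in each residue class and have no class reach 3.
The 67th integer pushes some class to 3, so 33·2 + 1 = 67.

67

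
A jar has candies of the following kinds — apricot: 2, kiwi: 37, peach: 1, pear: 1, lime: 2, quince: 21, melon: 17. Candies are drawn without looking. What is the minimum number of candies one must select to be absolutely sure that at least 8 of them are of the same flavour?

An adversary could hand out at most 7 candies per flavour (4 flavours run out sooner): 2 + 7 + 1 + 1 + 2 + 7 + 7 = 27 candies and still no flavour has 8.
By pigeonhole, one more candy lands in a flavour already at 7, so 28 draws are enough and 27 are not.

28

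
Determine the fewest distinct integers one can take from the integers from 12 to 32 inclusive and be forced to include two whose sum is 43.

12

Two chosen integers sum to 43 exactly when both halves of some pair {x, 43−x} with 12 ≤ x ≤ 43−x ≤ 31 are chosen — 10 such pairs.
The remaining 1 element (those with no distinct partner in range) can never complete a 43-sum, so the worst case takes all of them and one from each pair: 1 + 10 = 11.
Pigeonhole: the 12th integer has to be the second member of some pair, so 11 + 1 = 12.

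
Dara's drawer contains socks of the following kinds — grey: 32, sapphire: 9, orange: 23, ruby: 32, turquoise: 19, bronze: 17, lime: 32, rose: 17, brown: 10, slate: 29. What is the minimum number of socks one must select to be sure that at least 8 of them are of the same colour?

71

Put each drawn sock into a box by colour. The largest draw with every box below 8 takes min(count, 7) from each colour.
Σ min(cᵢ, 7) = 7 + 7 + 7 + 7 + 7 + 7 + 7 + 7 + 7 + 7 = 70.
Draw number 70 + 1 = 71 must push one box to 8.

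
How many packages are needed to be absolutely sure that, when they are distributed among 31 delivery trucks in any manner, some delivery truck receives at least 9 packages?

249

With 248 packages one could put exactly 8 in each of the 31 delivery trucks, and no delivery truck would reach 9.
By the pigeonhole principle, one more package must land in a delivery truck that already has 8, giving it 9.
So 31 × 8 + 1 = 249 packages are required.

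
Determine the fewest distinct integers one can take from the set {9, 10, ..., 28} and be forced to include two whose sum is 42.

14

A set avoiding the sum 42 can contain at most one of each pair {x, 42−x}, plus the 6 elements whose complement lies outside the range or equal to its own complement.
The integers 9, …, 21 (13 of them) are such a set: any two sum to at least 9+10 = 19 and at most 20+21 = 41 < 42.
Any 14th integer completes one of the 7 pairs, so 14 choices force a sum of 42.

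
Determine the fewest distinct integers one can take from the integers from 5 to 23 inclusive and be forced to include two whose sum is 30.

Group the elements by complementary pair {x, 30−x}: {7,23}, {8,22}, {9,21}, …, giving 8 two-element pairs; the single value 15 (it cannot pair with itself since the integers are distinct); and 2 integers whose partner 30−x falls outside [5,23].
Treating each of those 11 groups as a pigeonhole, one can pick one integer per group — 11 integers — with no two summing to 30.
The 12th integer lands in an occupied pair, forcing a sum of 30.

12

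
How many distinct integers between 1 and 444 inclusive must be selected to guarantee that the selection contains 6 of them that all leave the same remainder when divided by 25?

The 25 residue classes mod 25 are the pigeonholes.
With 125 integers one could put 5 in each residue class and have no class reach 6.
The 126th integer pushes some class to 6, so 25·5 + 1 = 126.

126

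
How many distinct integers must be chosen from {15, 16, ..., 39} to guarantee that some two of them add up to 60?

17

A set avoiding the sum 60 can contain at most one of each pair {x, 60−x}, plus the 7 elements whose complement lies outside the range or equal to its own complement.
The integers 15, …, 30 (16 of them) are such a set: any two sum to at least 15+16 = 31 and at most 29+30 = 59 < 60.
Any 17th integer completes one of the 9 pairs, so 17 choices force a sum of 60.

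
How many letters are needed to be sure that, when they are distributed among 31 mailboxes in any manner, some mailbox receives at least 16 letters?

With 465 letters one could put exactly 15 in each of the 31 mailboxes, and no mailbox would reach 16.
By pigeonhole, one more letter must land in a mailbox that already has 15, giving it 16.
So 31 × 15 + 1 = 466 letters are required.

466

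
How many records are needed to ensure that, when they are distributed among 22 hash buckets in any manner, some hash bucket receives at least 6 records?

111

With 110 records one could put exactly 5 in each of the 22 hash buckets, and no hash bucket would reach 6.
Pigeonhole: one more record must land in a hash bucket that already has 5, giving it 6.
So 22 × 5 + 1 = 111 records are required.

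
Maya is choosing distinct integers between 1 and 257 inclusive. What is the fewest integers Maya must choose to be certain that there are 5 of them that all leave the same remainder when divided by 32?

129

By pigeonhole, the 32 residue classes mod 32 are the pigeonholes.
With 128 integers one could put 4 in each residue class and have no class reach 5.
The 129th integer pushes some class to 5, so 32·4 + 1 = 129.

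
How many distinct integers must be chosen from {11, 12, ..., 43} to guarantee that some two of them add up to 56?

Two chosen integers sum to 56 exactly when both halves of some pair {x, 56−x} with 13 ≤ x ≤ 56−x ≤ 43 are chosen — 15 such pairs.
The remaining 3 elements (those with no distinct partner in range) can never complete a 56-sum, so the worst case takes all of them and one from each pair: 3 + 15 = 18.
By the pigeonhole principle, the 19th integer has to be the second member of some pair, so 18 + 1 = 19.

19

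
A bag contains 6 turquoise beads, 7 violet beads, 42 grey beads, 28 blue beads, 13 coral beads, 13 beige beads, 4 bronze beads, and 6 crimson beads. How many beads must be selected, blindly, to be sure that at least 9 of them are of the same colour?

56

Put each drawn bead into a box by colour. The largest draw with every box below 9 takes min(count, 8) from each colour; colours with fewer than 8 contribute all they have.
Σ min(cᵢ, 8) = 6 + 7 + 8 + 8 + 8 + 8 + 4 + 6 = 55.
Draw number 55 + 1 = 56 must push one box to 9.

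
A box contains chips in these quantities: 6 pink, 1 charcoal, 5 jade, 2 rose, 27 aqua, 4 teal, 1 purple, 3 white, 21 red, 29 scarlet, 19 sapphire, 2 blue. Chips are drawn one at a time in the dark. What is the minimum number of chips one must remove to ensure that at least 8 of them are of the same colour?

The 12 colours are the holes; the chips drawn are the pigeons.
To avoid 8 of any one colour, the worst case takes at most 7 of each colour, or every chip of a colour that has fewer than 7.
That gives 6 + 1 + 5 + 2 + 7 + 4 + 1 + 3 + 7 + 7 + 7 + 2 = 52 chips with no colour reaching 8.
The next chip forces some colour to 8, so 52 + 1 = 53.

53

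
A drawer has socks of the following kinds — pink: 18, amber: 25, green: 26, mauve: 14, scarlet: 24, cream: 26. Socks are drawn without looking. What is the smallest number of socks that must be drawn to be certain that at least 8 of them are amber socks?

116

In the worst case for collecting amber socks, every non-amber sock comes out first.
There are 18 + 26 + 14 + 24 + 26 = 108 non-amber socks altogether.
After those, each further sock must be amber, so 108 + 8 = 116 draws guarantee 8 amber socks.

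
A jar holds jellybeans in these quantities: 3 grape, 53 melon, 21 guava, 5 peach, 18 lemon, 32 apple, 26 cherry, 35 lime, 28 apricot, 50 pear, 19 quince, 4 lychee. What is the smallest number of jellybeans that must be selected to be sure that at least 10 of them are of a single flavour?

An adversary could hand out at most 9 jellybeans per flavour (grape, peach, lychee run out sooner): 3 + 9 + 9 + 5 + 9 + 9 + 9 + 9 + 9 + 9 + 9 + 4 = 93 jellybeans and still no flavour has 10.
Pigeonhole: one more jellybean lands in a flavour already at 9, so 94 draws are enough and 93 are not.

94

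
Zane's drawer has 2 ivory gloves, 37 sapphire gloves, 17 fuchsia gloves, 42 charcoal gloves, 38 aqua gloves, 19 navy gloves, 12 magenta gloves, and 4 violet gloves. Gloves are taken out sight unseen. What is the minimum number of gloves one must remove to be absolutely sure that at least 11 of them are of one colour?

An adversary could hand out at most 10 gloves per colour (ivory, violet run out sooner): 2 + 10 + 10 + 10 + 10 + 10 + 10 + 4 = 66 gloves and still no colour has 11.
One more glove lands in a colour already at 10, so 67 draws are enough and 66 are not.

67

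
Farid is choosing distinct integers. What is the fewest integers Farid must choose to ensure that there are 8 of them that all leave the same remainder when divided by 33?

232

Pigeonhole: the 33 residue classes mod 33 are the pigeonholes.
With 231 integers one could put 7 in each residue class and have no class reach 8.
The 232nd integer pushes some class to 8, so 33·7 + 1 = 232.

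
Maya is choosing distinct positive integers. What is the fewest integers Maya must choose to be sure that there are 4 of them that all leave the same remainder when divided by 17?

52

The 17 residue classes mod 17 are the pigeonholes.
With 51 integers one could put 3 in each residue class and have no class reach 4.
The 52nd integer pushes some class to 4, so 17·3 + 1 = 52.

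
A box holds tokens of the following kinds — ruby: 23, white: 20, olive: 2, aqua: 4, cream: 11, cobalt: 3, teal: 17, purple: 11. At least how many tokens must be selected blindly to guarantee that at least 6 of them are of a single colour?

35

An adversary could hand out at most 5 tokens per colour (olive, aqua, cobalt run out sooner): 5 + 5 + 2 + 4 + 5 + 3 + 5 + 5 = 34 tokens and still no colour has 6.
Pigeonhole: one more token lands in a colour already at 5, so 35 draws are enough and 34 are not.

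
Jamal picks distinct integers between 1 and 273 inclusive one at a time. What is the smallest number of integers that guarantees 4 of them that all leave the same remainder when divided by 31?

By pigeonhole, the 31 residue classes mod 31 are the pigeonholes.
With 93 integers one could put 3 in each residue class and have no class reach 4.
The 94th integer pushes some class to 4, so 31·3 + 1 = 94.

94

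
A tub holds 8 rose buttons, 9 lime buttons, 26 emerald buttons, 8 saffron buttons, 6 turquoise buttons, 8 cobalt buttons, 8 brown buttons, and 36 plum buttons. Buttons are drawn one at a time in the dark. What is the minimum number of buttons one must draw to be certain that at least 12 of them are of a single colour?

An adversary could hand out at most 11 buttons per colour (6 colours run out sooner): 8 + 9 + 11 + 8 + 6 + 8 + 8 + 11 = 69 buttons and still no colour has 12.
Pigeonhole: one more button lands in a colour already at 11, so 70 draws are enough and 69 are not.

70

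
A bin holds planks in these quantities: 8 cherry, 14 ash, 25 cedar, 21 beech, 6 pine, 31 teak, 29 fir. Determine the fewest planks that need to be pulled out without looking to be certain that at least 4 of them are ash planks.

In the worst case for collecting ash planks, every non-ash plank comes out first.
There are 8 + 25 + 21 + 6 + 31 + 29 = 120 non-ash planks altogether.
After those, each further plank must be ash, so 120 + 4 = 124 draws guarantee 4 ash planks.

124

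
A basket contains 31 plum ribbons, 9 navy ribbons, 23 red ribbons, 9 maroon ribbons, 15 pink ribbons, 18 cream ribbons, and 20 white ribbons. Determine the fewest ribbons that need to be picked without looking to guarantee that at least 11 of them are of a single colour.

69

By pigeonhole, put each drawn ribbon into a box by colour. The largest draw with every box below 11 takes min(count, 10) from each colour; colours with fewer than 10 contribute all they have.
Σ min(cᵢ, 10) = 10 + 9 + 10 + 9 + 10 + 10 + 10 = 68.
Draw number 68 + 1 = 69 must push one box to 11.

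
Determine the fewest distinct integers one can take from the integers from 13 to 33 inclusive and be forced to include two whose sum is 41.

14

A set avoiding the sum 41 can contain at most one of each pair {x, 41−x}, plus the 5 elements whose complement lies outside the range.
The integers 21, …, 33 (13 of them) are such a set: any two sum to at least 21+22 = 43 > 41.
Any 14th integer completes one of the 8 pairs, so 14 choices force a sum of 41.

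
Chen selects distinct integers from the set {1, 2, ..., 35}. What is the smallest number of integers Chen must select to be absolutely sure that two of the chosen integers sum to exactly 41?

21

Two chosen integers sum to 41 exactly when both halves of some pair {x, 41−x} with 6 ≤ x ≤ 41−x ≤ 35 are chosen — 15 such pairs.
The remaining 5 elements (those with no distinct partner in range) can never complete a 41-sum, so the worst case takes all of them and one from each pair: 5 + 15 = 20.
By the pigeonhole principle, the 21st integer has to be the second member of some pair, so 20 + 1 = 21.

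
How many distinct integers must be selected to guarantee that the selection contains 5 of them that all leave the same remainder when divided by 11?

By pigeonhole, the 11 residue classes mod 11 are the pigeonholes.
With 44 integers one could put 4 in each residue class and have no class reach 5.
The 45th integer pushes some class to 5, so 11·4 + 1 = 45.

45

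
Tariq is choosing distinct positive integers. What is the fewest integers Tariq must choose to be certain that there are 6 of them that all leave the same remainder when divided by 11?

By pigeonhole, the 11 residue classes mod 11 are the pigeonholes.
With 55 integers one could put 5 in each residue class and have no class reach 6.
The 56th integer pushes some class to 6, so 11·5 + 1 = 56.

56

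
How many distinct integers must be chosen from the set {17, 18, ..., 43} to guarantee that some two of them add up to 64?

A set avoiding the sum 64 can contain at most one of each pair {x, 64−x}, plus the 5 elements whose complement lies outside the range or equal to its own complement.
The integers 17, …, 32 (16 of them) are such a set: any two sum to at least 17+18 = 35 and at most 31+32 = 63 < 64.
Any 17th integer completes one of the 11 pairs, so 17 choices force a sum of 64.

17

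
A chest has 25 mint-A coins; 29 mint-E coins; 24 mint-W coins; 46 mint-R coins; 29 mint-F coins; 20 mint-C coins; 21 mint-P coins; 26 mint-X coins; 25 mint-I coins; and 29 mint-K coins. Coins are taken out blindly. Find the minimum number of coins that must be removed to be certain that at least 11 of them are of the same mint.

101

An adversary could hand out at most 10 coins per mint: 10 + 10 + 10 + 10 + 10 + 10 + 10 + 10 + 10 + 10 = 100 coins and still no mint has 11.
By the pigeonhole principle, one more coin lands in a mint already at 10, so 101 draws are enough and 100 are not.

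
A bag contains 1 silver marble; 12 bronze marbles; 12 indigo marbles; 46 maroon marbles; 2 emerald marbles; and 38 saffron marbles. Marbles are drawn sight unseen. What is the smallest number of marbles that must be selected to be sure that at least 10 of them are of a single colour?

Put each drawn marble into a box by colour. The largest draw with every box below 10 takes min(count, 9) from each colour; colours with fewer than 9 contribute all they have.
Σ min(cᵢ, 9) = 1 + 9 + 9 + 9 + 2 + 9 = 39.
Draw number 39 + 1 = 40 must push one box to 10.

40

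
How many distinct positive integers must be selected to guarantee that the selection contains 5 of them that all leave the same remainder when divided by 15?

By the pigeonhole principle, the 15 residue classes mod 15 are the pigeonholes.
With 60 integers one could put 4 in each residue class and have no class reach 5.
The 61st integer pushes some class to 5, so 15·4 + 1 = 61.

61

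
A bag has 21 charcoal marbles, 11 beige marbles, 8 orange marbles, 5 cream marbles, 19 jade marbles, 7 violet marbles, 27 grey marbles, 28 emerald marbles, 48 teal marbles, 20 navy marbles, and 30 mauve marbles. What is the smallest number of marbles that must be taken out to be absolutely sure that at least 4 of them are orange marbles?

In the worst case for collecting orange marbles, every non-orange marble comes out first.
There are 21 + 11 + 5 + 19 + 7 + 27 + 28 + 48 + 20 + 30 = 216 non-orange marbles altogether.
After those, each further marble must be orange, so 216 + 4 = 220 draws guarantee 4 orange marbles.

220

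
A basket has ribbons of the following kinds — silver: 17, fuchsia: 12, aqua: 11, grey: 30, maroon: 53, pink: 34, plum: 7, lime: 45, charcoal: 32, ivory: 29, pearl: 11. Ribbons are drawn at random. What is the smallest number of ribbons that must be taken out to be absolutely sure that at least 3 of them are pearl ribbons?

In the worst case for collecting pearl ribbons, every non-pearl ribbon comes out first.
There are 17 + 12 + 11 + 30 + 53 + 34 + 7 + 45 + 32 + 29 = 270 non-pearl ribbons altogether.
After those, each further ribbon must be pearl, so 270 + 3 = 273 draws guarantee 3 pearl ribbons.

273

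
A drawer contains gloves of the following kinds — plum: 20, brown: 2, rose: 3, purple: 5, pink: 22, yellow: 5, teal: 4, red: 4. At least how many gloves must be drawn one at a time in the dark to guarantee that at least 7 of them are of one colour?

An adversary could hand out at most 6 gloves per colour (6 colours run out sooner): 6 + 2 + 3 + 5 + 6 + 5 + 4 + 4 = 35 gloves and still no colour has 7.
One more glove lands in a colour already at 6, so 36 draws are enough and 35 are not.

36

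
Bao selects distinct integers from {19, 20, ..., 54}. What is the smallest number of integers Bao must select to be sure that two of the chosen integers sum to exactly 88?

27

Two chosen integers sum to 88 exactly when both halves of some pair {x, 88−x} with 34 ≤ x ≤ 88−x ≤ 54 are chosen — 10 such pairs.
The remaining 16 elements (those with no distinct partner in range) can never complete a 88-sum, so the worst case takes all of them and one from each pair: 16 + 10 = 26.
The 27th integer has to be the second member of some pair, so 26 + 1 = 27.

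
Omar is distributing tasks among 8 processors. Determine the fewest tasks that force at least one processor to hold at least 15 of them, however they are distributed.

113

With 112 tasks one could put exactly 14 in each of the 8 processors, and no processor would reach 15.
By pigeonhole, one more task must land in a processor that already has 14, giving it 15.
So 8 × 14 + 1 = 113 tasks are required.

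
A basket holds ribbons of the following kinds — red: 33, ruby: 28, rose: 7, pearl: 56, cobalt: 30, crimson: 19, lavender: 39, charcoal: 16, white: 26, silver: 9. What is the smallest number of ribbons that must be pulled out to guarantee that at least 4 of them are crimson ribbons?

248

In the worst case for collecting crimson ribbons, every non-crimson ribbon comes out first.
There are 33 + 28 + 7 + 56 + 30 + 39 + 16 + 26 + 9 = 244 non-crimson ribbons altogether.
After those, each further ribbon must be crimson, so 244 + 4 = 248 draws guarantee 4 crimson ribbons.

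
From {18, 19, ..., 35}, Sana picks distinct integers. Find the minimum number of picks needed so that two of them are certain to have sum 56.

12

Two chosen integers sum to 56 exactly when both halves of some pair {x, 56−x} with 21 ≤ x ≤ 56−x ≤ 35 are chosen — 7 such pairs.
The remaining 4 elements (those with no distinct partner in range) can never complete a 56-sum, so the worst case takes all of them and one from each pair: 4 + 7 = 11.
By pigeonhole, the 12th integer has to be the second member of some pair, so 11 + 1 = 12.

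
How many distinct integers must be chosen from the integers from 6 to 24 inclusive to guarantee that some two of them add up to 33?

A set avoiding the sum 33 can contain at most one of each pair {x, 33−x}, plus the 3 elements whose complement lies outside the range.
The integers 6, …, 16 (11 of them) are such a set: any two sum to at least 6+7 = 13 and at most 15+16 = 31 < 33.
Pigeonhole: any 12th integer completes one of the 8 pairs, so 12 choices force a sum of 33.

12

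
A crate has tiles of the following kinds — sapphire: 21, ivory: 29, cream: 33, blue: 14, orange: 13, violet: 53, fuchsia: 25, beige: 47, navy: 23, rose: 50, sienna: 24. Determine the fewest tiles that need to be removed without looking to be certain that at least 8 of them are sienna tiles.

316

In the worst case for collecting sienna tiles, every non-sienna tile comes out first.
There are 21 + 29 + 33 + 14 + 13 + 53 + 25 + 47 + 23 + 50 = 308 non-sienna tiles altogether.
After those, each further tile must be sienna, so 308 + 8 = 316 draws guarantee 8 sienna tiles.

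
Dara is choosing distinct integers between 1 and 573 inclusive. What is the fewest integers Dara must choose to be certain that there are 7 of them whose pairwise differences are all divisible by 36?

217

Integers whose pairwise differences are multiples of 36 are exactly those sharing a remainder mod 36. Pigeonhole: the 36 residue classes mod 36 are the pigeonholes.
With 216 integers one could put 6 in each residue class and have no class reach 7.
The 217th integer pushes some class to 7, so 36·6 + 1 = 217.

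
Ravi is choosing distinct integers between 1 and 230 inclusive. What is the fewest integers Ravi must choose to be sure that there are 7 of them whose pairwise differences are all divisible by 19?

115

Integers whose pairwise differences are multiples of 19 are exactly those sharing a remainder mod 19. The 19 residue classes mod 19 are the pigeonholes.
With 114 integers one could put 6 in each residue class and have no class reach 7.
The 115th integer pushes some class to 7, so 19·6 + 1 = 115.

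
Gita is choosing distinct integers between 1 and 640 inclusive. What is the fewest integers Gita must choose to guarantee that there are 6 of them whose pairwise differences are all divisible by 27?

136

Integers whose pairwise differences are multiples of 27 are exactly those sharing a remainder mod 27. The 27 residue classes mod 27 are the pigeonholes.
With 135 integers one could put 5 in each residue class and have no class reach 6.
The 136th integer pushes some class to 6, so 27·5 + 1 = 136.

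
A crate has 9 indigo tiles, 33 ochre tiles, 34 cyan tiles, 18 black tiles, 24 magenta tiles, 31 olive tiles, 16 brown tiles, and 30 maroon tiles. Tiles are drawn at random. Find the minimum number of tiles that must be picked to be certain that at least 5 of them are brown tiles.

184

In the worst case for collecting brown tiles, every non-brown tile comes out first.
There are 9 + 33 + 34 + 18 + 24 + 31 + 30 = 179 non-brown tiles altogether.
After those, each further tile must be brown, so 179 + 5 = 184 draws guarantee 5 brown tiles.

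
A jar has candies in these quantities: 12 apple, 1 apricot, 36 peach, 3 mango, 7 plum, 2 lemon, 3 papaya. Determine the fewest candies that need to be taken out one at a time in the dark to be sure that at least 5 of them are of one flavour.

22

An adversary could hand out at most 4 candies per flavour (4 flavours run out sooner): 4 + 1 + 4 + 3 + 4 + 2 + 3 = 21 candies and still no flavour has 5.
One more candy lands in a flavour already at 4, so 22 draws are enough and 21 are not.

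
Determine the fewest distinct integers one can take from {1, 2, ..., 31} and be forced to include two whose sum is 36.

Group the elements by complementary pair {x, 36−x}: {5,31}, {6,30}, {7,29}, …, giving 13 two-element pairs, the single value 18 (it cannot pair with itself since the integers are distinct), and 4 integers whose partner 36−x falls outside [1,31].
By the pigeonhole principle, treating each of those 18 groups as a pigeonhole, one can pick one integer per group — 18 integers — with no two summing to 36.
The 19th integer lands in an occupied pair, forcing a sum of 36.

19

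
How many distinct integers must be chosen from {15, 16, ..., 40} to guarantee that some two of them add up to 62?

18

A set avoiding the sum 62 can contain at most one of each pair {x, 62−x}, plus the 8 elements whose complement lies outside the range or equal to its own complement.
The integers 15, …, 31 (17 of them) are such a set: any two sum to at least 15+16 = 31 and at most 30+31 = 61 < 62.
Any 18th integer completes one of the 9 pairs, so 18 choices force a sum of 62.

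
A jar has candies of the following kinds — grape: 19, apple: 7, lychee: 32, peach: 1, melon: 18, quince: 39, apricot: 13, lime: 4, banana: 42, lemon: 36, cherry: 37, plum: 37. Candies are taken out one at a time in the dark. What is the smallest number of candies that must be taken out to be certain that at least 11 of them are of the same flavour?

103

An adversary could hand out at most 10 candies per flavour (apple, peach, lime run out sooner): 10 + 7 + 10 + 1 + 10 + 10 + 10 + 4 + 10 + 10 + 10 + 10 = 102 candies and still no flavour has 11.
By pigeonhole, one more candy lands in a flavour already at 10, so 103 draws are enough and 102 are not.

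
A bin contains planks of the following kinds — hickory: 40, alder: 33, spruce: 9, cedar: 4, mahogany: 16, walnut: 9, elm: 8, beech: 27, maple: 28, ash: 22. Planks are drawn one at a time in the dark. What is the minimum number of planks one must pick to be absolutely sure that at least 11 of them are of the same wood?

91

An adversary could hand out at most 10 planks per wood (4 woods run out sooner): 10 + 10 + 9 + 4 + 10 + 9 + 8 + 10 + 10 + 10 = 90 planks and still no wood has 11.
By the pigeonhole principle, one more plank lands in a wood already at 10, so 91 draws are enough and 90 are not.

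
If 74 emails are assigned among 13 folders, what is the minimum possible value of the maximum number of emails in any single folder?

6

The 13 folders are the holes and the 74 emails are the pigeons.
If every folder held at most 5 emails, the total would be at most 13 × 5 = 65, which is less than 74.
So some folder holds at least ⌈74/13⌉ = 6 emails.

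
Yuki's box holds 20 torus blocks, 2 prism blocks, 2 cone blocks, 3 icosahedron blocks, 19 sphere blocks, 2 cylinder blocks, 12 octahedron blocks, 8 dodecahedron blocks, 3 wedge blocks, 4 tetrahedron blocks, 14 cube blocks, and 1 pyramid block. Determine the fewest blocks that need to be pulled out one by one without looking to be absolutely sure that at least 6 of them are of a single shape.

43

The 12 shapes are the holes; the blocks drawn are the pigeons.
To avoid 6 of any one shape, the worst case takes at most 5 of each shape, or every block of a shape that has fewer than 5.
That gives 5 + 2 + 2 + 3 + 5 + 2 + 5 + 5 + 3 + 4 + 5 + 1 = 42 blocks with no shape reaching 6.
The next block forces some shape to 6, so 42 + 1 = 43.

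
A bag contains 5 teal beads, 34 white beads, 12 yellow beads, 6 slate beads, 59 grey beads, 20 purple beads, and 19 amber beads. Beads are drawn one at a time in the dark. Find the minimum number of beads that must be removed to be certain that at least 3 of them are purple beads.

138

In the worst case for collecting purple beads, every non-purple bead comes out first.
There are 5 + 34 + 12 + 6 + 59 + 19 = 135 non-purple beads altogether.
After those, each further bead must be purple, so 135 + 3 = 138 draws guarantee 3 purple beads.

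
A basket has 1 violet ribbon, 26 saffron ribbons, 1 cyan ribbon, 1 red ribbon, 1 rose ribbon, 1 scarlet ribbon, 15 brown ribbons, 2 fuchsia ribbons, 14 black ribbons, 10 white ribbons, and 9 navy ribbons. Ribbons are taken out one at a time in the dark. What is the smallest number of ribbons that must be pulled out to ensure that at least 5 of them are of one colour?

The 11 colours are the holes; the ribbons drawn are the pigeons.
To avoid 5 of any one colour, the worst case takes at most 4 of each colour, or every ribbon of a colour that has fewer than 4.
That gives 1 + 4 + 1 + 1 + 1 + 1 + 4 + 2 + 4 + 4 + 4 = 27 ribbons with no colour reaching 5.
The next ribbon forces some colour to 5, so 27 + 1 = 28.

28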